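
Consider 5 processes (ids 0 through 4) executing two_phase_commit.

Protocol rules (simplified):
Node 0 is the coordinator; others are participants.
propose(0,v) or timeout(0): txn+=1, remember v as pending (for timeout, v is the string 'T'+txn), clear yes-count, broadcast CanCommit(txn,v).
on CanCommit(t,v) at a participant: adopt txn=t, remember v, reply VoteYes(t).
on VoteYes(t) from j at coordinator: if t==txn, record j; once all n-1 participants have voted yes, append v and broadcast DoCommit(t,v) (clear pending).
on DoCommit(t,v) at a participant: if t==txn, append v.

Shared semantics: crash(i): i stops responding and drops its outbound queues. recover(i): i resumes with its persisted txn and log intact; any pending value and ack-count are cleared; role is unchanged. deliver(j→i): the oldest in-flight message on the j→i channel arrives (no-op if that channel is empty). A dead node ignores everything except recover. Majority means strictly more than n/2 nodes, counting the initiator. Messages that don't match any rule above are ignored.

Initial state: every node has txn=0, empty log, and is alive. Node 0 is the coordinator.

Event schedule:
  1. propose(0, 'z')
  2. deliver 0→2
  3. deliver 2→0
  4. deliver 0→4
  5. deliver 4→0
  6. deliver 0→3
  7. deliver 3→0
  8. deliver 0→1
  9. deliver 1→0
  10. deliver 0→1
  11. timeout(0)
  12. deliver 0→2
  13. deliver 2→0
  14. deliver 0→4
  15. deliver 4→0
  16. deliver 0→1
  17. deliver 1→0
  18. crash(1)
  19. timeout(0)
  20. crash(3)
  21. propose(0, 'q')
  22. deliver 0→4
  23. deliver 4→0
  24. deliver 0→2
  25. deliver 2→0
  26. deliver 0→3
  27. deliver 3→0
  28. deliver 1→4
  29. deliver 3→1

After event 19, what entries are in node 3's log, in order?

step 1 propose(0,'z'): 0={coor,t=1,log=-}
step 2 deliver 0→2: 2={part,t=1,log=-}
step 3 deliver 2→0: —
step 4 deliver 0→4: 4={part,t=1,log=-}
step 5 deliver 4→0: —
step 6 deliver 0→3: 3={part,t=1,log=-}
step 7 deliver 3→0: —
step 8 deliver 0→1: 1={part,t=1,log=-}
step 9 deliver 1→0: 0={coor,t=1,log=z}
step 10 deliver 0→1: 1={part,t=1,log=z}
step 11 timeout(0): 0={coor,t=2,log=z}
step 12 deliver 0→2: 2={part,t=1,log=z}
step 13 deliver 2→0: —
step 14 deliver 0→4: 4={part,t=1,log=z}
step 15 deliver 4→0: —
step 16 deliver 0→1: 1={part,t=2,log=z}
step 17 deliver 1→0: —
step 18 crash(1): 1={✗part,t=2,log=z}
step 19 timeout(0): 0={coor,t=3,log=z}

empty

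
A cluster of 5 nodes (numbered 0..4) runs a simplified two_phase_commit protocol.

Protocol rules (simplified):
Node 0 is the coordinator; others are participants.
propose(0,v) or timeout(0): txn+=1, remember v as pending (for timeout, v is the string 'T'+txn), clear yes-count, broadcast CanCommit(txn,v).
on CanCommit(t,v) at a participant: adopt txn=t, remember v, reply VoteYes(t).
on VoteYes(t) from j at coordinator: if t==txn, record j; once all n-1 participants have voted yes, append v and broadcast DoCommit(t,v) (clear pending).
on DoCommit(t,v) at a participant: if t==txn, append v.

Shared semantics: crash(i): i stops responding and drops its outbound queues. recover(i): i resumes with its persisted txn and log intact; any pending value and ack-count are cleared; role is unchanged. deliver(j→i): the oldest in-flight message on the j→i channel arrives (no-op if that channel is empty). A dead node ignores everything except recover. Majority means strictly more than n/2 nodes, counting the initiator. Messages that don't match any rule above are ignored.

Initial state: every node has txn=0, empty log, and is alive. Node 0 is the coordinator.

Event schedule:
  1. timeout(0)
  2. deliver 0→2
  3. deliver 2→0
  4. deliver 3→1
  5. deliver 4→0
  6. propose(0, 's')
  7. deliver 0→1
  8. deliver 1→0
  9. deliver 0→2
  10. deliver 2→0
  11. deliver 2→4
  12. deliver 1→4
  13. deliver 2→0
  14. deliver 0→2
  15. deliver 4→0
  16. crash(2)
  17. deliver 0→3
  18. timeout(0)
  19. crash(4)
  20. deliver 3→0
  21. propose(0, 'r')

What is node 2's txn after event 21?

2

1. timeout(0):  <0:coor t1 ->
2. deliver 0→2:  <2:part t1 ->
3. deliver 2→0:  nop
4. deliver 3→1:  nop
5. deliver 4→0:  nop
6. propose(0,'s'):  <0:coor t2 ->
7. deliver 0→1:  <1:part t1 ->
8. deliver 1→0:  nop
9. deliver 0→2:  <2:part t2 ->
10. deliver 2→0:  nop
11. deliver 2→4:  nop
12. deliver 1→4:  nop
13. deliver 2→0:  nop
14. deliver 0→2:  nop
15. deliver 4→0:  nop
16. crash(2):  <2:✗part t2 ->
17. deliver 0→3:  <3:part t1 ->
18. timeout(0):  <0:coor t3 ->
19. crash(4):  <4:✗part t0 ->
20. deliver 3→0:  nop
21. propose(0,'r'):  <0:coor t4 ->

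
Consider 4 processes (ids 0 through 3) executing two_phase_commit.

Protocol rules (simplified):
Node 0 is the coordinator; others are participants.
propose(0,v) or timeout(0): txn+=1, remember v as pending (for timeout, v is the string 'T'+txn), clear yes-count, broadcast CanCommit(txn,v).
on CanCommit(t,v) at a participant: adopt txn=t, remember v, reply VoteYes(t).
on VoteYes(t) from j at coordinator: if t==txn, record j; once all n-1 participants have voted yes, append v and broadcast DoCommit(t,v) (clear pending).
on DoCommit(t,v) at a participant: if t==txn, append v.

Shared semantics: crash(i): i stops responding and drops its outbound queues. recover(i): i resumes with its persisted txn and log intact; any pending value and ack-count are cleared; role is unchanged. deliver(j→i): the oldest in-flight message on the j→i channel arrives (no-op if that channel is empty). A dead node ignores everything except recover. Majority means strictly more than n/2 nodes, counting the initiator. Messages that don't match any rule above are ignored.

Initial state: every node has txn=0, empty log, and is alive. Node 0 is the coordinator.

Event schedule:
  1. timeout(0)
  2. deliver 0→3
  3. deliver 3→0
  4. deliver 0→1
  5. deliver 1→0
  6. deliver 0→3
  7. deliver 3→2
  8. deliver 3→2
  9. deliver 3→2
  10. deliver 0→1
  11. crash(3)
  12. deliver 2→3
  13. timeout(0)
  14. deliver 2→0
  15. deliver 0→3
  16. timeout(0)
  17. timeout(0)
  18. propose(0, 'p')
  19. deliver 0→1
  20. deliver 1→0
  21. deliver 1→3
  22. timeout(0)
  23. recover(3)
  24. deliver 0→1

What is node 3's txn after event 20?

step 1 timeout(0): 0={coor,t=1,log=-}
step 2 deliver 0→3: 3={part,t=1,log=-}
step 3 deliver 3→0: —
step 4 deliver 0→1: 1={part,t=1,log=-}
step 5 deliver 1→0: —
step 6 deliver 0→3: —
step 7 deliver 3→2: —
step 8 deliver 3→2: —
step 9 deliver 3→2: —
step 10 deliver 0→1: —
step 11 crash(3): 3={✗part,t=1,log=-}
step 12 deliver 2→3: —
step 13 timeout(0): 0={coor,t=2,log=-}
step 14 deliver 2→0: —
step 15 deliver 0→3: —
step 16 timeout(0): 0={coor,t=3,log=-}
step 17 timeout(0): 0={coor,t=4,log=-}
step 18 propose(0,'p'): 0={coor,t=5,log=-}
step 19 deliver 0→1: 1={part,t=2,log=-}
step 20 deliver 1→0: —

1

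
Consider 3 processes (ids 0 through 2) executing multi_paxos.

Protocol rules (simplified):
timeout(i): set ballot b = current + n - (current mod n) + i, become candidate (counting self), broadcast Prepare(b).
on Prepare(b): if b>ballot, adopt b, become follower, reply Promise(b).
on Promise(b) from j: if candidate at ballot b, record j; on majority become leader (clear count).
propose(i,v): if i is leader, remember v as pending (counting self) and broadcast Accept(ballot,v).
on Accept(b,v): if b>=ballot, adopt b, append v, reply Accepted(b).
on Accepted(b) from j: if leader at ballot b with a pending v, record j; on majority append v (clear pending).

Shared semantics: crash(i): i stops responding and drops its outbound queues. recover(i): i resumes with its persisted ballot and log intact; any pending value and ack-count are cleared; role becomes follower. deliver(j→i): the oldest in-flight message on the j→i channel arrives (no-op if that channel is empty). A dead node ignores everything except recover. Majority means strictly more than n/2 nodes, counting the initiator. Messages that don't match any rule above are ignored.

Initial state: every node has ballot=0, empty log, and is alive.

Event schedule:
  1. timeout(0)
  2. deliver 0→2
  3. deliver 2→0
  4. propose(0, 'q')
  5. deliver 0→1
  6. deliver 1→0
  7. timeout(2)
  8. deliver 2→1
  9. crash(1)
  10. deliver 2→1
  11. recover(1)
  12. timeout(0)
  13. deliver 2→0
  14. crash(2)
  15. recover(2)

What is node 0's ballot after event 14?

8

[1] timeout(0) → N0(cand b3 [-])
[2] deliver 0→2 → N2(foll b3 [-])
[3] deliver 2→0 → N0(lead b3 [-])
[4] propose(0,'q') → ∅
[5] deliver 0→1 → N1(foll b3 [-])
[6] deliver 1→0 → ∅
[7] timeout(2) → N2(cand b8 [-])
[8] deliver 2→1 → N1(foll b8 [-])
[9] crash(1) → N1(✗foll b8 [-])
[10] deliver 2→1 → ∅
[11] recover(1) → N1(foll b8 [-])
[12] timeout(0) → N0(cand b6 [-])
[13] deliver 2→0 → N0(foll b8 [-])
[14] crash(2) → N2(✗cand b8 [-])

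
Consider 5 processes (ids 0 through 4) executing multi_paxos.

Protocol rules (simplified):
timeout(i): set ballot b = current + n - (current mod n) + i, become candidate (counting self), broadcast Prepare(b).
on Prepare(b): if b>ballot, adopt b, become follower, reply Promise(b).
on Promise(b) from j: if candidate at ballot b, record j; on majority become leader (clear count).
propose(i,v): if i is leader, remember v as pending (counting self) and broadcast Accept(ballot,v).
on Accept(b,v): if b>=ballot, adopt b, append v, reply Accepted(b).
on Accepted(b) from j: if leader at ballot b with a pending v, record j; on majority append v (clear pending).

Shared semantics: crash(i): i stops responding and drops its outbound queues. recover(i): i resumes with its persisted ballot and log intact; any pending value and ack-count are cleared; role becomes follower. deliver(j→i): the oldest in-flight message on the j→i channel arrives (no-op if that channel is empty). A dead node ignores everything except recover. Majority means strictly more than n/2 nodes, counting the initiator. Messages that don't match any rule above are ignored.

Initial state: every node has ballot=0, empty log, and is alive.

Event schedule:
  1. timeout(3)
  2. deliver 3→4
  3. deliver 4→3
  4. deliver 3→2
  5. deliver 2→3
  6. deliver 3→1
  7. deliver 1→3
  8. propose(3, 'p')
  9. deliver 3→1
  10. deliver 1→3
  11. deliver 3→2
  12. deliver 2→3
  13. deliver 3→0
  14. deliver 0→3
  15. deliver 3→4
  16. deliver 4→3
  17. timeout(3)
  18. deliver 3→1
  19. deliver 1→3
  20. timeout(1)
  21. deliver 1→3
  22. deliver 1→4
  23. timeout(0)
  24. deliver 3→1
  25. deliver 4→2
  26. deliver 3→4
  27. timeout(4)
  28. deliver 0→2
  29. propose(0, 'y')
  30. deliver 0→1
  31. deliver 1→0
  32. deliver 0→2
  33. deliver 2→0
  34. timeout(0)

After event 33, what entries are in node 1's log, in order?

[1] timeout(3) → N3(cand b8 [-])
[2] deliver 3→4 → N4(foll b8 [-])
[3] deliver 4→3 → ∅
[4] deliver 3→2 → N2(foll b8 [-])
[5] deliver 2→3 → N3(lead b8 [-])
[6] deliver 3→1 → N1(foll b8 [-])
[7] deliver 1→3 → ∅
[8] propose(3,'p') → ∅
[9] deliver 3→1 → N1(foll b8 [p])
[10] deliver 1→3 → ∅
[11] deliver 3→2 → N2(foll b8 [p])
[12] deliver 2→3 → N3(lead b8 [p])
[13] deliver 3→0 → N0(foll b8 [-])
[14] deliver 0→3 → ∅
[15] deliver 3→4 → N4(foll b8 [p])
[16] deliver 4→3 → ∅
[17] timeout(3) → N3(cand b13 [p])
[18] deliver 3→1 → N1(foll b13 [p])
[19] deliver 1→3 → ∅
[20] timeout(1) → N1(cand b16 [p])
[21] deliver 1→3 → N3(foll b16 [p])
[22] deliver 1→4 → N4(foll b16 [p])
[23] timeout(0) → N0(cand b10 [-])
[24] deliver 3→1 → ∅
[25] deliver 4→2 → ∅
[26] deliver 3→4 → ∅
[27] timeout(4) → N4(cand b24 [p])
[28] deliver 0→2 → N2(foll b10 [p])
[29] propose(0,'y') → ∅
[30] deliver 0→1 → ∅
[31] deliver 1→0 → N0(foll b16 [-])
[32] deliver 0→2 → ∅
[33] deliver 2→0 → ∅

p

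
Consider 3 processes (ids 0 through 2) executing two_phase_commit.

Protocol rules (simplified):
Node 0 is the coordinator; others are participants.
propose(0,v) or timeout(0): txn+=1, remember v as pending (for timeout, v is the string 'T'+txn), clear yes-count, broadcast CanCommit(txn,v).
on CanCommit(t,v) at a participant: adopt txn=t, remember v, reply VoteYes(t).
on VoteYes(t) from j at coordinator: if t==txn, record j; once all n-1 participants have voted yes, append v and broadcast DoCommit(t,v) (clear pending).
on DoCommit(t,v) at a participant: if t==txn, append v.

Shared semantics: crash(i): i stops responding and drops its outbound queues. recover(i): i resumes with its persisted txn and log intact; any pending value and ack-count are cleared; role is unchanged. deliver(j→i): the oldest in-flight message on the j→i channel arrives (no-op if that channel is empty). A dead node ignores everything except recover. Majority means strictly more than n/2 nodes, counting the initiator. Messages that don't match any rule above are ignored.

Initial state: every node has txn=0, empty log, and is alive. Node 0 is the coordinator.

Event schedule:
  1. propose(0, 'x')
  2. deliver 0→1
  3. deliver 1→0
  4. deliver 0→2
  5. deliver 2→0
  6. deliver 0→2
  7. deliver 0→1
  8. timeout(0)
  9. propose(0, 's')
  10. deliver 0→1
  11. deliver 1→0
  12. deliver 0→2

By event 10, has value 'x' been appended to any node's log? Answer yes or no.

yes

after 1 — propose(0,'x'): n0:coor/t1/[-]
after 2 — deliver 0→1: n1:part/t1/[-]
after 3 — deliver 1→0: ·
after 4 — deliver 0→2: n2:part/t1/[-]
after 5 — deliver 2→0: n0:coor/t1/[x]
after 6 — deliver 0→2: n2:part/t1/[x]
after 7 — deliver 0→1: n1:part/t1/[x]
after 8 — timeout(0): n0:coor/t2/[x]
after 9 — propose(0,'s'): n0:coor/t3/[x]
after 10 — deliver 0→1: n1:part/t2/[x]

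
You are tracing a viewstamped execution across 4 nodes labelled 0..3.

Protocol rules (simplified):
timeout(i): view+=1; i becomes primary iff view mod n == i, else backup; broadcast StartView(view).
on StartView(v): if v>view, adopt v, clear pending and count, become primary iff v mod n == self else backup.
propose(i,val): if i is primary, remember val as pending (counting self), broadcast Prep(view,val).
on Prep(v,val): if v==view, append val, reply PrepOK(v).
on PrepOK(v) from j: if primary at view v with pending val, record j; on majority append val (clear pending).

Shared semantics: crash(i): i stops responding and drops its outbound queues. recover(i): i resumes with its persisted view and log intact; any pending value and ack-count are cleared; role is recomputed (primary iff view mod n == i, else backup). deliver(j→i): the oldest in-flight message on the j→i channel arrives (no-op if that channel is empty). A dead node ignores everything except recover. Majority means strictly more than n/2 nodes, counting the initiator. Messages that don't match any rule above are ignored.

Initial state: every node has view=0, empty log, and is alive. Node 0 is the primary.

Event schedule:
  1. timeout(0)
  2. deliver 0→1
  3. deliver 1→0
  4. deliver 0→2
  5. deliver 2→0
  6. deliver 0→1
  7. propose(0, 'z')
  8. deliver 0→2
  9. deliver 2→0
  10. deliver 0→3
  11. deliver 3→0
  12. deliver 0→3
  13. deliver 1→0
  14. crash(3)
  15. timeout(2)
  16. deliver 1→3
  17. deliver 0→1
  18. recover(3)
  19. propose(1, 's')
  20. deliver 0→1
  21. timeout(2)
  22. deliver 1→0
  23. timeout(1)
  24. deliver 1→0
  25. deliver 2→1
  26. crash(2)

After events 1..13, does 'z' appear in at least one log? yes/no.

step 1 timeout(0): 0={back,v=1,log=-}
step 2 deliver 0→1: 1={prim,v=1,log=-}
step 3 deliver 1→0: —
step 4 deliver 0→2: 2={back,v=1,log=-}
step 5 deliver 2→0: —
step 6 deliver 0→1: —
step 7 propose(0,'z'): —
step 8 deliver 0→2: —
step 9 deliver 2→0: —
step 10 deliver 0→3: 3={back,v=1,log=-}
step 11 deliver 3→0: —
step 12 deliver 0→3: —
step 13 deliver 1→0: —

no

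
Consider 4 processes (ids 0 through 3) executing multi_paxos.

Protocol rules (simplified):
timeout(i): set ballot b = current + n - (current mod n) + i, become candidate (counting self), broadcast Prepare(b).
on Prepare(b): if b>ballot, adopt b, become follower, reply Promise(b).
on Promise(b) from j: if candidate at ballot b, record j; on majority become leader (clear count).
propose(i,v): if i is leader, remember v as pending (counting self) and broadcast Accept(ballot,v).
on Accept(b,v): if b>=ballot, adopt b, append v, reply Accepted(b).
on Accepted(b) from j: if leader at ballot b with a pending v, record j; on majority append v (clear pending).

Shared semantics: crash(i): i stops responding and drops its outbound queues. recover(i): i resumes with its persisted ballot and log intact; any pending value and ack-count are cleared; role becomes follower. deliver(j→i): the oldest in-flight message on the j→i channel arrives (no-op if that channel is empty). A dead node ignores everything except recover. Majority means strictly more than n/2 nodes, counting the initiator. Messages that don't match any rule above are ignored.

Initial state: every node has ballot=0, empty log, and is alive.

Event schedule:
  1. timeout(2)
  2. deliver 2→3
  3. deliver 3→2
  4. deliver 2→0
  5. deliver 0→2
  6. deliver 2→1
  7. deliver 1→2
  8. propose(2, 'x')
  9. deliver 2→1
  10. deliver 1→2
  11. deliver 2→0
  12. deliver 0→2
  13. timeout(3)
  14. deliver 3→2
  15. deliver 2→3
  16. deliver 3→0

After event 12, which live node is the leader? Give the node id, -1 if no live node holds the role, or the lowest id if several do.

1. timeout(2):  <2:cand b6 ->
2. deliver 2→3:  <3:foll b6 ->
3. deliver 3→2:  nop
4. deliver 2→0:  <0:foll b6 ->
5. deliver 0→2:  <2:lead b6 ->
6. deliver 2→1:  <1:foll b6 ->
7. deliver 1→2:  nop
8. propose(2,'x'):  nop
9. deliver 2→1:  <1:foll b6 x>
10. deliver 1→2:  nop
11. deliver 2→0:  <0:foll b6 x>
12. deliver 0→2:  <2:lead b6 x>

2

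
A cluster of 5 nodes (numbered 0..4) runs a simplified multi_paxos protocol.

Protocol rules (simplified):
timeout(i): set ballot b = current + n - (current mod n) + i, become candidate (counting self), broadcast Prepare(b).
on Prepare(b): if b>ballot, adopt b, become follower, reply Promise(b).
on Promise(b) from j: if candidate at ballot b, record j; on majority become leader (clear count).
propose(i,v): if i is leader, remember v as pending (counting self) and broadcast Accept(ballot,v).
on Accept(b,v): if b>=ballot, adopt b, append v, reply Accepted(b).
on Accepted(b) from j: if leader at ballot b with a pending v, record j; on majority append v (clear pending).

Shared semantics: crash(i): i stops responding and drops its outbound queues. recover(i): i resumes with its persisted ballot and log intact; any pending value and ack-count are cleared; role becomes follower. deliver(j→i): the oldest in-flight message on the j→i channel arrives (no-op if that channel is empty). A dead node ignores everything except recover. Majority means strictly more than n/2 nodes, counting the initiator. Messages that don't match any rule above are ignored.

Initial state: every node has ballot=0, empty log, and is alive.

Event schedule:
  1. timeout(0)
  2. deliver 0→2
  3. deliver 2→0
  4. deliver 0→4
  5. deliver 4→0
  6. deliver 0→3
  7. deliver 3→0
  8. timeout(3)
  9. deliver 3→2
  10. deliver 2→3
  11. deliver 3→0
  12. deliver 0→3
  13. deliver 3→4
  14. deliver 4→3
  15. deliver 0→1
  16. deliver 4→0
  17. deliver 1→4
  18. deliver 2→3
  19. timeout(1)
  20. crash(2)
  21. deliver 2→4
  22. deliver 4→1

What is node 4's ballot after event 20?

13

1. timeout(0):  <0:cand b5 ->
2. deliver 0→2:  <2:foll b5 ->
3. deliver 2→0:  nop
4. deliver 0→4:  <4:foll b5 ->
5. deliver 4→0:  <0:lead b5 ->
6. deliver 0→3:  <3:foll b5 ->
7. deliver 3→0:  nop
8. timeout(3):  <3:cand b13 ->
9. deliver 3→2:  <2:foll b13 ->
10. deliver 2→3:  nop
11. deliver 3→0:  <0:foll b13 ->
12. deliver 0→3:  <3:lead b13 ->
13. deliver 3→4:  <4:foll b13 ->
14. deliver 4→3:  nop
15. deliver 0→1:  <1:foll b5 ->
16. deliver 4→0:  nop
17. deliver 1→4:  nop
18. deliver 2→3:  nop
19. timeout(1):  <1:cand b11 ->
20. crash(2):  <2:✗foll b13 ->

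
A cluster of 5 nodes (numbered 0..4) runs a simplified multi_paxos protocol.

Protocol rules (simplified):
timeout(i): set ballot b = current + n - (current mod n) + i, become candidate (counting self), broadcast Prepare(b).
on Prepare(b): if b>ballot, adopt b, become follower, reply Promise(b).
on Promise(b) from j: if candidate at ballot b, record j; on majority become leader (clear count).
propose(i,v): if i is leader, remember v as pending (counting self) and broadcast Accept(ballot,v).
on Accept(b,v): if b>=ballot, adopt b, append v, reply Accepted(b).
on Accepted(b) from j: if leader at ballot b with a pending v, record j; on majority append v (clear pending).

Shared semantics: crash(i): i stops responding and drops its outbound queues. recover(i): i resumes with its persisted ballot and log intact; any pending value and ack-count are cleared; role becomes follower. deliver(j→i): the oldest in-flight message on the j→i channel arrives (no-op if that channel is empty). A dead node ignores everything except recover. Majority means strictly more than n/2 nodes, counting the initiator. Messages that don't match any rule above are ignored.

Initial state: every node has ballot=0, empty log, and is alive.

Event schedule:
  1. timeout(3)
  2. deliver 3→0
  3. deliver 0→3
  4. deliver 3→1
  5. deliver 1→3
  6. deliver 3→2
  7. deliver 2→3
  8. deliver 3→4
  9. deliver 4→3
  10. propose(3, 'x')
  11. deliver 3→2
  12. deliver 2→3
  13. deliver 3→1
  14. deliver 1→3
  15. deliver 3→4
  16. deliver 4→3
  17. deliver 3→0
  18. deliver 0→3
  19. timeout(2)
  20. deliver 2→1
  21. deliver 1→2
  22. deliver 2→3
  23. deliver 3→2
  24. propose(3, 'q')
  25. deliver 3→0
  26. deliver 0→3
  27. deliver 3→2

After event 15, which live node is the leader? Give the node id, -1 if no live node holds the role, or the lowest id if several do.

1. timeout(3):  <3:cand b8 ->
2. deliver 3→0:  <0:foll b8 ->
3. deliver 0→3:  nop
4. deliver 3→1:  <1:foll b8 ->
5. deliver 1→3:  <3:lead b8 ->
6. deliver 3→2:  <2:foll b8 ->
7. deliver 2→3:  nop
8. deliver 3→4:  <4:foll b8 ->
9. deliver 4→3:  nop
10. propose(3,'x'):  nop
11. deliver 3→2:  <2:foll b8 x>
12. deliver 2→3:  nop
13. deliver 3→1:  <1:foll b8 x>
14. deliver 1→3:  <3:lead b8 x>
15. deliver 3→4:  <4:foll b8 x>

3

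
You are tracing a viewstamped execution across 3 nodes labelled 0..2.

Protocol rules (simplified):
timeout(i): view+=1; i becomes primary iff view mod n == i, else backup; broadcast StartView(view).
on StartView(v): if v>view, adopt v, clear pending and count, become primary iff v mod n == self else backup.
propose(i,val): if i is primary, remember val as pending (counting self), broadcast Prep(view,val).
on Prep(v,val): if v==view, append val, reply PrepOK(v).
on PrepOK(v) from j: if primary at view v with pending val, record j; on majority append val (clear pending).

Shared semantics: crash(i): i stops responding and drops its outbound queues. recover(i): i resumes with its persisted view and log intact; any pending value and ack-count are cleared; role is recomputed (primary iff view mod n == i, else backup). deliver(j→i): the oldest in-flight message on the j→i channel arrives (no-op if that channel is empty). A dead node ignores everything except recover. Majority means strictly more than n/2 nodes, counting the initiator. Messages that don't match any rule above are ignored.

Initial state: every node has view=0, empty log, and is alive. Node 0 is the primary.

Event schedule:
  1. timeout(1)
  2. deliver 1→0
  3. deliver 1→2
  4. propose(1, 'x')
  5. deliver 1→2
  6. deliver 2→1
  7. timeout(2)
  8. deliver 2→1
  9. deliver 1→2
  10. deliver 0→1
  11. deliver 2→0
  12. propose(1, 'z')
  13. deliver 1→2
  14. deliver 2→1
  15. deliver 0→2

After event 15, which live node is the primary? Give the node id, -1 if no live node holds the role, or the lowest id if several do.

[1] timeout(1) → N1(prim v1 [-])
[2] deliver 1→0 → N0(back v1 [-])
[3] deliver 1→2 → N2(back v1 [-])
[4] propose(1,'x') → ∅
[5] deliver 1→2 → N2(back v1 [x])
[6] deliver 2→1 → N1(prim v1 [x])
[7] timeout(2) → N2(prim v2 [x])
[8] deliver 2→1 → N1(back v2 [x])
[9] deliver 1→2 → ∅
[10] deliver 0→1 → ∅
[11] deliver 2→0 → N0(back v2 [-])
[12] propose(1,'z') → ∅
[13] deliver 1→2 → ∅
[14] deliver 2→1 → ∅
[15] deliver 0→2 → ∅

2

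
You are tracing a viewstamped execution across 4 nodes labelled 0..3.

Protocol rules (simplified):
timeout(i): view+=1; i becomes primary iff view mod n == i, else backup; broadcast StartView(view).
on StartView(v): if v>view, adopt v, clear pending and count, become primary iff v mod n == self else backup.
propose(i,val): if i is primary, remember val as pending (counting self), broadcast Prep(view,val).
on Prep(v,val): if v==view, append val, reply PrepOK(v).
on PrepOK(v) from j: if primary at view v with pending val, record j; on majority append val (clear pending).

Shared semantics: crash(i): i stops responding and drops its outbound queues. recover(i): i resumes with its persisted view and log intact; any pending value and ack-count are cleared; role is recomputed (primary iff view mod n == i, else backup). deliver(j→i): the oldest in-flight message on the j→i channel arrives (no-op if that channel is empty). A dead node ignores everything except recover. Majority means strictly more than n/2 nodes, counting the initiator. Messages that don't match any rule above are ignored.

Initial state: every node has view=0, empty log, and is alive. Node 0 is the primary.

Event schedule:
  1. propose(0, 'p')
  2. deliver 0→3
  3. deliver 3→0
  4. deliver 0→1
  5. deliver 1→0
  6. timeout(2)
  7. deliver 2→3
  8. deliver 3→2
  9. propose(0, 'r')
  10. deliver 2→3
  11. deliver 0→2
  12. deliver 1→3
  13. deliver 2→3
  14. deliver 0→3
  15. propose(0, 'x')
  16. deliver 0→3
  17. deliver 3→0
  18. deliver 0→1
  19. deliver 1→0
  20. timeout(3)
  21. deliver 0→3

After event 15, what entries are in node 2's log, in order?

after 1 — propose(0,'p'): ·
after 2 — deliver 0→3: n3:back/v0/[p]
after 3 — deliver 3→0: ·
after 4 — deliver 0→1: n1:back/v0/[p]
after 5 — deliver 1→0: n0:prim/v0/[p]
after 6 — timeout(2): n2:back/v1/[-]
after 7 — deliver 2→3: n3:back/v1/[p]
after 8 — deliver 3→2: ·
after 9 — propose(0,'r'): ·
after 10 — deliver 2→3: ·
after 11 — deliver 0→2: ·
after 12 — deliver 1→3: ·
after 13 — deliver 2→3: ·
after 14 — deliver 0→3: ·
after 15 — propose(0,'x'): ·

empty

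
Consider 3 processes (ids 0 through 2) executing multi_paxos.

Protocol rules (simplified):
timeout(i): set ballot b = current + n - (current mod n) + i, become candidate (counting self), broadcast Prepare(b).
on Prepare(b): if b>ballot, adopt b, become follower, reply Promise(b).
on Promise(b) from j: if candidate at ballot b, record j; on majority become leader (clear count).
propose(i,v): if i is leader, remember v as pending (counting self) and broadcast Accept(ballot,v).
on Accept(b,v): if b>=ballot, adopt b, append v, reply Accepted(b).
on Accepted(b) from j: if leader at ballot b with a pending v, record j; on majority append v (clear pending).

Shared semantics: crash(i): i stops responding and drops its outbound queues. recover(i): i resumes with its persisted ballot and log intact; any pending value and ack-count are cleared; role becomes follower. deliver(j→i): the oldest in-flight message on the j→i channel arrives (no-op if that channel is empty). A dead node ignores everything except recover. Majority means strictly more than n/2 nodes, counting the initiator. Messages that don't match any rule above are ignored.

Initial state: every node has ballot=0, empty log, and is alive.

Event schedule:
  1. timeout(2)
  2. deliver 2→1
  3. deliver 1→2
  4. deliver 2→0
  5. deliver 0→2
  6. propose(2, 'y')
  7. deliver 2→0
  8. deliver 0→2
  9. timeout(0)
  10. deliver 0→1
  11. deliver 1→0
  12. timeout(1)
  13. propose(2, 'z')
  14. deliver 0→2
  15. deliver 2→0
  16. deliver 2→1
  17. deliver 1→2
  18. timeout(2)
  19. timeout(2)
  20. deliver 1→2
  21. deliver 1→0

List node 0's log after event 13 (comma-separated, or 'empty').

e1 timeout(2): 2[cand,b=5,-]
e2 deliver 2→1: 1[foll,b=5,-]
e3 deliver 1→2: 2[lead,b=5,-]
e4 deliver 2→0: 0[foll,b=5,-]
e5 deliver 0→2: ·
e6 propose(2,'y'): ·
e7 deliver 2→0: 0[foll,b=5,y]
e8 deliver 0→2: 2[lead,b=5,y]
e9 timeout(0): 0[cand,b=6,y]
e10 deliver 0→1: 1[foll,b=6,-]
e11 deliver 1→0: 0[lead,b=6,y]
e12 timeout(1): 1[cand,b=10,-]
e13 propose(2,'z'): ·

y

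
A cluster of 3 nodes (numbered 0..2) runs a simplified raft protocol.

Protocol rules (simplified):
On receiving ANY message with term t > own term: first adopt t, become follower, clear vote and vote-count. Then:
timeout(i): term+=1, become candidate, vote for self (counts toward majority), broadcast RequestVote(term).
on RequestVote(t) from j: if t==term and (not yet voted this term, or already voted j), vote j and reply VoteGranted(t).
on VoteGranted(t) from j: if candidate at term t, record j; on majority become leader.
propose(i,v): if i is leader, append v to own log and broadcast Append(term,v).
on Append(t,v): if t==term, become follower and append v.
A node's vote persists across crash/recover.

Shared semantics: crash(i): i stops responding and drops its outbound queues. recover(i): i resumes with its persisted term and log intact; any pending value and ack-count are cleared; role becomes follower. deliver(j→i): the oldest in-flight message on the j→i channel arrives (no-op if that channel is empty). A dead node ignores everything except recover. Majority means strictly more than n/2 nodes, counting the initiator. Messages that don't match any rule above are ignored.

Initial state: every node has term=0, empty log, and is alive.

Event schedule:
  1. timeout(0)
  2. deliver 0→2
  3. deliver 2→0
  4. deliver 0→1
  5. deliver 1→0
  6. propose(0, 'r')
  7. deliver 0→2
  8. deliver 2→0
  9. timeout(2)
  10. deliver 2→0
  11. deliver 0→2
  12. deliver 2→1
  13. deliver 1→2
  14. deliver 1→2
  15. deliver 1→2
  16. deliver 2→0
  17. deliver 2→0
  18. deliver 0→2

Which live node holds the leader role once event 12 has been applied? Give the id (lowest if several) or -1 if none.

2

step 1 timeout(0): 0={cand,t=1,log=-}
step 2 deliver 0→2: 2={foll,t=1,log=-}
step 3 deliver 2→0: 0={lead,t=1,log=-}
step 4 deliver 0→1: 1={foll,t=1,log=-}
step 5 deliver 1→0: —
step 6 propose(0,'r'): 0={lead,t=1,log=r}
step 7 deliver 0→2: 2={foll,t=1,log=r}
step 8 deliver 2→0: —
step 9 timeout(2): 2={cand,t=2,log=r}
step 10 deliver 2→0: 0={foll,t=2,log=r}
step 11 deliver 0→2: 2={lead,t=2,log=r}
step 12 deliver 2→1: 1={foll,t=2,log=-}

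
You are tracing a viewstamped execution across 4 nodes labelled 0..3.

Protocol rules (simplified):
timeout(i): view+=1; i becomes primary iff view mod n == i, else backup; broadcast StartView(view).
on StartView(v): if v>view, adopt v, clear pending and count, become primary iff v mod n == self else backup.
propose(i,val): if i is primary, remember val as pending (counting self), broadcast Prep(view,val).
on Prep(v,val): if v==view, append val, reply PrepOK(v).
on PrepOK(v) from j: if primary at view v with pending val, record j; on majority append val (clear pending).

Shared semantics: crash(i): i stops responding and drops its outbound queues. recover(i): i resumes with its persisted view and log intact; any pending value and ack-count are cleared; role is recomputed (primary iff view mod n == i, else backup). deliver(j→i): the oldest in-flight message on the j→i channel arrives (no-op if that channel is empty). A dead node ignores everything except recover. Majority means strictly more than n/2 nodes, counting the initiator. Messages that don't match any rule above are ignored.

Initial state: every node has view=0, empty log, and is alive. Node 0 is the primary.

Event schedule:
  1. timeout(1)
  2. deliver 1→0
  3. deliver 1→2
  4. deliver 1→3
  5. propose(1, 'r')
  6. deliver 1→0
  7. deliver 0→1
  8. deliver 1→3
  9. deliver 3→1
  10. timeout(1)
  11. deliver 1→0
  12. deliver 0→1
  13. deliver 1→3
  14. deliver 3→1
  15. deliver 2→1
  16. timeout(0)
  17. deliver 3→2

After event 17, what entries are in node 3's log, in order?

[1] timeout(1) → N1(prim v1 [-])
[2] deliver 1→0 → N0(back v1 [-])
[3] deliver 1→2 → N2(back v1 [-])
[4] deliver 1→3 → N3(back v1 [-])
[5] propose(1,'r') → ∅
[6] deliver 1→0 → N0(back v1 [r])
[7] deliver 0→1 → ∅
[8] deliver 1→3 → N3(back v1 [r])
[9] deliver 3→1 → N1(prim v1 [r])
[10] timeout(1) → N1(back v2 [r])
[11] deliver 1→0 → N0(back v2 [r])
[12] deliver 0→1 → ∅
[13] deliver 1→3 → N3(back v2 [r])
[14] deliver 3→1 → ∅
[15] deliver 2→1 → ∅
[16] timeout(0) → N0(back v3 [r])
[17] deliver 3→2 → ∅

r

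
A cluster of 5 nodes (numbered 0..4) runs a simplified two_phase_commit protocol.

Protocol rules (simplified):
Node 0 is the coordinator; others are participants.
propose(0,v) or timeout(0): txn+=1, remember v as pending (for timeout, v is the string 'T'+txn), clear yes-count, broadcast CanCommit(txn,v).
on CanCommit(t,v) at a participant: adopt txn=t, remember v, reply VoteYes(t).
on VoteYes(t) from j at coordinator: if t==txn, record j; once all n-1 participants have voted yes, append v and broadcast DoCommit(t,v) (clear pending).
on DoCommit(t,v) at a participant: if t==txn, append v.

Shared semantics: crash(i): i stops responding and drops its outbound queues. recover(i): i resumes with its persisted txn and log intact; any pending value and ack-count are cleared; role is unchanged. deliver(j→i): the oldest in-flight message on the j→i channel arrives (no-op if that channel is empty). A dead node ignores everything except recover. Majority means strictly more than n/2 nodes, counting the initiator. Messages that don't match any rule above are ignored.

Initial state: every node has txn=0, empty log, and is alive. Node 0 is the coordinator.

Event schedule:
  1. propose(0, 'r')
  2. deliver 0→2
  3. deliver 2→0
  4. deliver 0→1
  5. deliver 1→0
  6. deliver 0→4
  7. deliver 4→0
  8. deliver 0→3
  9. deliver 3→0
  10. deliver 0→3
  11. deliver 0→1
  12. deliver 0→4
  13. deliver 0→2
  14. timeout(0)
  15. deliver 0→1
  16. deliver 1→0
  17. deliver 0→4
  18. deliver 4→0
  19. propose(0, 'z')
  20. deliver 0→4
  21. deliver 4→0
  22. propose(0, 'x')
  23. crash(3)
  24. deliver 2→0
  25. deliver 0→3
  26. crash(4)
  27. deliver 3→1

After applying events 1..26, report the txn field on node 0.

e1 propose(0,'r'): 0[coor,t=1,-]
e2 deliver 0→2: 2[part,t=1,-]
e3 deliver 2→0: ·
e4 deliver 0→1: 1[part,t=1,-]
e5 deliver 1→0: ·
e6 deliver 0→4: 4[part,t=1,-]
e7 deliver 4→0: ·
e8 deliver 0→3: 3[part,t=1,-]
e9 deliver 3→0: 0[coor,t=1,r]
e10 deliver 0→3: 3[part,t=1,r]
e11 deliver 0→1: 1[part,t=1,r]
e12 deliver 0→4: 4[part,t=1,r]
e13 deliver 0→2: 2[part,t=1,r]
e14 timeout(0): 0[coor,t=2,r]
e15 deliver 0→1: 1[part,t=2,r]
e16 deliver 1→0: ·
e17 deliver 0→4: 4[part,t=2,r]
e18 deliver 4→0: ·
e19 propose(0,'z'): 0[coor,t=3,r]
e20 deliver 0→4: 4[part,t=3,r]
e21 deliver 4→0: ·
e22 propose(0,'x'): 0[coor,t=4,r]
e23 crash(3): 3[✗part,t=1,r]
e24 deliver 2→0: ·
e25 deliver 0→3: ·
e26 crash(4): 4[✗part,t=3,r]

4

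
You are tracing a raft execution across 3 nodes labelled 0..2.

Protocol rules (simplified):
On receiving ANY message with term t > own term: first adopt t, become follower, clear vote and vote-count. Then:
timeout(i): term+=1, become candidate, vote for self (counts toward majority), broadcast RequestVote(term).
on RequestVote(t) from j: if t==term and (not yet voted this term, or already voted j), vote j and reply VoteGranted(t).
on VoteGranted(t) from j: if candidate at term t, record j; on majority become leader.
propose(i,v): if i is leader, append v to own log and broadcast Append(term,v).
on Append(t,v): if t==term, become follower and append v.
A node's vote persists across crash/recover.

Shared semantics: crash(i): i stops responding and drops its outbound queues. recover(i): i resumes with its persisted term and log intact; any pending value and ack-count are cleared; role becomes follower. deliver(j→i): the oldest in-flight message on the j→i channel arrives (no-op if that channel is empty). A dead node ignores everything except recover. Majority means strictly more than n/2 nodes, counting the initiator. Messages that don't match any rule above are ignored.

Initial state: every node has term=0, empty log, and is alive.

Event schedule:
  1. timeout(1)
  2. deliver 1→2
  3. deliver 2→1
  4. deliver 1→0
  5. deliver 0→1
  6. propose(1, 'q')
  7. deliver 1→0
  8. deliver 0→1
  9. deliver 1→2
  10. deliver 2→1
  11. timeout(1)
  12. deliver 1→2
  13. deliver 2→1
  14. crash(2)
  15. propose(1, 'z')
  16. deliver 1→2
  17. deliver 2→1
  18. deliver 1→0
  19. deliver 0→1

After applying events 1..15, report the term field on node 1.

after 1 — timeout(1): n1:cand/t1/[-]
after 2 — deliver 1→2: n2:foll/t1/[-]
after 3 — deliver 2→1: n1:lead/t1/[-]
after 4 — deliver 1→0: n0:foll/t1/[-]
after 5 — deliver 0→1: ·
after 6 — propose(1,'q'): n1:lead/t1/[q]
after 7 — deliver 1→0: n0:foll/t1/[q]
after 8 — deliver 0→1: ·
after 9 — deliver 1→2: n2:foll/t1/[q]
after 10 — deliver 2→1: ·
after 11 — timeout(1): n1:cand/t2/[q]
after 12 — deliver 1→2: n2:foll/t2/[q]
after 13 — deliver 2→1: n1:lead/t2/[q]
after 14 — crash(2): n2:✗foll/t2/[q]
after 15 — propose(1,'z'): n1:lead/t2/[q,z]

2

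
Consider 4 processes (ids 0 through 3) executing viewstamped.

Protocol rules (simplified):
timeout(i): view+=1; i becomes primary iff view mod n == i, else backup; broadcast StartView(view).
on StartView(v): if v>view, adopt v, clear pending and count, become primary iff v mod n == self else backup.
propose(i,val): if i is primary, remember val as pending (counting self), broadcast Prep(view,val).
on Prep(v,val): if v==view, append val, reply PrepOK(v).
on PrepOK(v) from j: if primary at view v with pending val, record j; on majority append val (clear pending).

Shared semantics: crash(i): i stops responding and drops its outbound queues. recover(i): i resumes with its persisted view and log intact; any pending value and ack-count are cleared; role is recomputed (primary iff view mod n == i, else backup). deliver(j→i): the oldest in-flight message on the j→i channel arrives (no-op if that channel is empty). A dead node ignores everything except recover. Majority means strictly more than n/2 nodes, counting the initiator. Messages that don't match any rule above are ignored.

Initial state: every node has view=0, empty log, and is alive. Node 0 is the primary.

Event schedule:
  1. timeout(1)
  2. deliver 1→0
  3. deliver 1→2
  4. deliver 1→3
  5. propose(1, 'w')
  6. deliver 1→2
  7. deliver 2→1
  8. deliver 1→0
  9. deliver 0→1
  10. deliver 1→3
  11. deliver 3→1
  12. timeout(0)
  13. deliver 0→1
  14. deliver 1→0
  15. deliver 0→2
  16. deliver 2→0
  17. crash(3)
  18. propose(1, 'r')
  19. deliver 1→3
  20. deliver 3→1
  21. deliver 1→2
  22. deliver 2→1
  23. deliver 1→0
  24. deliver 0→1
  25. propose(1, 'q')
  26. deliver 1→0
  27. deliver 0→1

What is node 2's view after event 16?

2

e1 timeout(1): 1[prim,v=1,-]
e2 deliver 1→0: 0[back,v=1,-]
e3 deliver 1→2: 2[back,v=1,-]
e4 deliver 1→3: 3[back,v=1,-]
e5 propose(1,'w'): ·
e6 deliver 1→2: 2[back,v=1,w]
e7 deliver 2→1: ·
e8 deliver 1→0: 0[back,v=1,w]
e9 deliver 0→1: 1[prim,v=1,w]
e10 deliver 1→3: 3[back,v=1,w]
e11 deliver 3→1: ·
e12 timeout(0): 0[back,v=2,w]
e13 deliver 0→1: 1[back,v=2,w]
e14 deliver 1→0: ·
e15 deliver 0→2: 2[prim,v=2,w]
e16 deliver 2→0: ·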